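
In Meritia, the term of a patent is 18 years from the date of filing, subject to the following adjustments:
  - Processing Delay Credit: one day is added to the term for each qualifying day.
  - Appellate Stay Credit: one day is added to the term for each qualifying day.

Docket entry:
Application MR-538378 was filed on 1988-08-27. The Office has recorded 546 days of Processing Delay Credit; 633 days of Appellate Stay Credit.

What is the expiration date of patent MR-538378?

Base term: filing date + 18 years → 27 August 2006.
Processing Delay Credit: +546 days → 24 February 2008.
Appellate Stay Credit: +633 days → 18 November 2009.

2009-11-18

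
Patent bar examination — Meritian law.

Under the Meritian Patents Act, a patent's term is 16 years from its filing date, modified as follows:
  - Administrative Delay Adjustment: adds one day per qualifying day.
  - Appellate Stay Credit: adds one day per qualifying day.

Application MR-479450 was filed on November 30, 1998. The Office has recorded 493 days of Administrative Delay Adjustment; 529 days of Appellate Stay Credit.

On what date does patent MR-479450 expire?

September 17, 2017

Base term: filing date + 16 years → 30 November 2014.
Administrative Delay Adjustment: +493 days → 6 April 2016.
Appellate Stay Credit: +529 days → 17 September 2017.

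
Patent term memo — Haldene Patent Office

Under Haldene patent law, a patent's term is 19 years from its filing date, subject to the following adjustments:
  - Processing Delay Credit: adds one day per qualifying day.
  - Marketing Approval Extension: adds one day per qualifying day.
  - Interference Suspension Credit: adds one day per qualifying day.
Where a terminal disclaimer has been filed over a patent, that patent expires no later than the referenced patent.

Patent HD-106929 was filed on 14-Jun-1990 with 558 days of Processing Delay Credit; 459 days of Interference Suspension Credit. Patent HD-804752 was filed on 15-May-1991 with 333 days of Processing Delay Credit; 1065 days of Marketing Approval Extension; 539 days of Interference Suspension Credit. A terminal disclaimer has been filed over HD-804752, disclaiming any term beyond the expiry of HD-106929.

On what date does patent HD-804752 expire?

March 27, 2012

Natural term of HD-804752:
  Base: filing + 19 years → 15 May 2010.
  Processing Delay Credit: +333 days → 13 April 2011.
  Marketing Approval Extension: +1065 days → 13 March 2014.
  Interference Suspension Credit: +539 days → 3 September 2015.
Expiry of referenced patent HD-106929:
  Base: filing + 19 years → 14 June 2009.
  Processing Delay Credit: +558 days → 24 December 2010.
  Interference Suspension Credit: +459 days → 27 March 2012.
Terminal disclaimer: HD-804752 expires on the earlier of 3 September 2015 and 27 March 2012.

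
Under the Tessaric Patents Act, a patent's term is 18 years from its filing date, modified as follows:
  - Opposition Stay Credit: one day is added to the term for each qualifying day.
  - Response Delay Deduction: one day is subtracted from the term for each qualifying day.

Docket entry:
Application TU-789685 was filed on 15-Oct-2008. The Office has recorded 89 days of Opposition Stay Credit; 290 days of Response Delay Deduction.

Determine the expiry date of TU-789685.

2026-03-28

Base term: filing date + 18 years → 15 October 2026.
Opposition Stay Credit: +89 days → 12 January 2027.
Response Delay Deduction: −290 days → 28 March 2026.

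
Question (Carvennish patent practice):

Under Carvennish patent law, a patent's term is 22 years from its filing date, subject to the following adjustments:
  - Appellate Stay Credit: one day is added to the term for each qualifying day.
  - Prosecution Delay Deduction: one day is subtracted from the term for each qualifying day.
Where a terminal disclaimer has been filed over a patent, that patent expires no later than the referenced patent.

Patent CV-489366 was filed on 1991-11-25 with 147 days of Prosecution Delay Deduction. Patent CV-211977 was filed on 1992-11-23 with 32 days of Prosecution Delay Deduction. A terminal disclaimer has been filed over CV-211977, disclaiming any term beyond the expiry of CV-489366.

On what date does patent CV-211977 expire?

July 1, 2013

Natural term of CV-211977:
  Base: filing + 22 years → 23 November 2014.
  Prosecution Delay Deduction: −32 days → 22 October 2014.
Expiry of referenced patent CV-489366:
  Base: filing + 22 years → 25 November 2013.
  Prosecution Delay Deduction: −147 days → 1 July 2013.
Terminal disclaimer: CV-211977 expires on the earlier of 22 October 2014 and 1 July 2013.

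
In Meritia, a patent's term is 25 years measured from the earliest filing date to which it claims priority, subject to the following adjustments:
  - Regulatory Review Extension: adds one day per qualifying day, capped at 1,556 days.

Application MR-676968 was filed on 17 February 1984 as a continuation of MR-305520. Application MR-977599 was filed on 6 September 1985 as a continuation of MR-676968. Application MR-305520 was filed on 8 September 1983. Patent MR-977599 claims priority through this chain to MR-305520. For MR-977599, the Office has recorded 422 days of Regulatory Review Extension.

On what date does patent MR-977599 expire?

Earliest priority filing: 8 September 1983.
Base term: 8 September 1983 + 25 years → 8 September 2008.
Regulatory Review Extension: 422 days (within the 1556-day cap) → +422 days → 4 November 2009.

November 4, 2009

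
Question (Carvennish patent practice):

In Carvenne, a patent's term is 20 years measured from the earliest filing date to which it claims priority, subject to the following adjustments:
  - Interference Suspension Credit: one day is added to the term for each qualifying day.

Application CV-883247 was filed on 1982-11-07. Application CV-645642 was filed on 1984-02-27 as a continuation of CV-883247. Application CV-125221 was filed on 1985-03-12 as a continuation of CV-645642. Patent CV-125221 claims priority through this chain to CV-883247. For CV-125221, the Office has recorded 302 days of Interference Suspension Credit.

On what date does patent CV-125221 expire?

2003-09-05

Earliest priority filing: 7 November 1982.
Base term: 7 November 1982 + 20 years → 7 November 2002.
Interference Suspension Credit: +302 days → 5 September 2003.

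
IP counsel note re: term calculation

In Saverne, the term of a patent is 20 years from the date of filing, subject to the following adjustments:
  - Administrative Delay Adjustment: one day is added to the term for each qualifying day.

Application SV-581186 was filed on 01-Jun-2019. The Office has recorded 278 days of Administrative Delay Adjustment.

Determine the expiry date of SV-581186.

Base term: filing date + 20 years → 1 June 2039.
Administrative Delay Adjustment: +278 days → 5 March 2040.

2040-03-05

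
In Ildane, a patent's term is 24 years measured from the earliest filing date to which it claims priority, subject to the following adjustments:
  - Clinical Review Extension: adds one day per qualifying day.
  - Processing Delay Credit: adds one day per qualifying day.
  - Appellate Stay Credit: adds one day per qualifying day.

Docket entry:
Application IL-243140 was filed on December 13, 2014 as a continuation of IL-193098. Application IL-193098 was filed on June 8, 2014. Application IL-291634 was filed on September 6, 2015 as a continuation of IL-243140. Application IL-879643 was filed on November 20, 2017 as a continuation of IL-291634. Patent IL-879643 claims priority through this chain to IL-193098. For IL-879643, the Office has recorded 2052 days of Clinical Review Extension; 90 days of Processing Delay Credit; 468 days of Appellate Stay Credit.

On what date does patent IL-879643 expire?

July 31, 2045

Earliest priority filing: 8 June 2014.
Base term: 8 June 2014 + 24 years → 8 June 2038.
Clinical Review Extension: +2052 days → 20 January 2044.
Processing Delay Credit: +90 days → 19 April 2044.
Appellate Stay Credit: +468 days → 31 July 2045.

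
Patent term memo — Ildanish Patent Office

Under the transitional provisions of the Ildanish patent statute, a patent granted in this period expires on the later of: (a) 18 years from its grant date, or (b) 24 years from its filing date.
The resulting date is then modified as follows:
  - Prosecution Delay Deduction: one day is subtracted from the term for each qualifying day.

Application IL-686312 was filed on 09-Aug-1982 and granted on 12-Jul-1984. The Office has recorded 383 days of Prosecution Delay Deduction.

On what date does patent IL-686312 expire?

July 22, 2005

(a) grant + 18 years → 12 July 2002.
(b) filing + 24 years → 9 August 2006.
Later of the two: 9 August 2006.
Prosecution Delay Deduction: −383 days → 22 July 2005.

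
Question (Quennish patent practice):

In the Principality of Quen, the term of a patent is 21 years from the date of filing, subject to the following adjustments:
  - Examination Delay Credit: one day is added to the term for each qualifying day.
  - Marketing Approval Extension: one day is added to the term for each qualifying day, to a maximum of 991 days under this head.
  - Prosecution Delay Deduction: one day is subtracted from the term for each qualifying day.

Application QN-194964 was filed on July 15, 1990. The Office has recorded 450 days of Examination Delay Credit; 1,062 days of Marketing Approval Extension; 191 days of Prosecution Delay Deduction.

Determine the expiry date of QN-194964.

Base term: filing date + 21 years → 15 July 2011.
Examination Delay Credit: +450 days → 7 October 2012.
Marketing Approval Extension: 1062 days claimed exceeds the 991-day cap, so +991 days → 25 June 2015.
Prosecution Delay Deduction: −191 days → 16 December 2014.

December 16, 2014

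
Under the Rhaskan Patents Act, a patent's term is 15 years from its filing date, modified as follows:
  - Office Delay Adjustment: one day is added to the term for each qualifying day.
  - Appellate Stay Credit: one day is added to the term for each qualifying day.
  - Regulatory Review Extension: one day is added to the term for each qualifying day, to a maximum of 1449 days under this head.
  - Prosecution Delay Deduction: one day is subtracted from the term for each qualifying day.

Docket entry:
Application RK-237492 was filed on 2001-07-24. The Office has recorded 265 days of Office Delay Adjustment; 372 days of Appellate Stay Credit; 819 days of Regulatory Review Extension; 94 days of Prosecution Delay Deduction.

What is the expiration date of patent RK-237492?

Base term: filing date + 15 years → 24 July 2016.
Office Delay Adjustment: +265 days → 15 April 2017.
Appellate Stay Credit: +372 days → 22 April 2018.
Regulatory Review Extension: 819 days (within the 1449-day cap) → +819 days → 19 July 2020.
Prosecution Delay Deduction: −94 days → 16 April 2020.

April 16, 2020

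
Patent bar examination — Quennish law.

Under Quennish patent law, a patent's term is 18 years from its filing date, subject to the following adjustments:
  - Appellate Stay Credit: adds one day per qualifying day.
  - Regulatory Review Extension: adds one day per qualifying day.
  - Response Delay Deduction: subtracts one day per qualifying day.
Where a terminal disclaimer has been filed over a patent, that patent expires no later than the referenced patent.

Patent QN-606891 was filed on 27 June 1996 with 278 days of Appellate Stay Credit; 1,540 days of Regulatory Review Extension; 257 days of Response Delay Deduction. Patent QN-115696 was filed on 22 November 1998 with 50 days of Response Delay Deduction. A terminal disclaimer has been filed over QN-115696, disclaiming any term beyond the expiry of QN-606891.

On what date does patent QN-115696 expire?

Natural term of QN-115696:
  Base: filing + 18 years → 22 November 2016.
  Response Delay Deduction: −50 days → 3 October 2016.
Expiry of referenced patent QN-606891:
  Base: filing + 18 years → 27 June 2014.
  Appellate Stay Credit: +278 days → 1 April 2015.
  Regulatory Review Extension: +1540 days → 19 June 2019.
  Response Delay Deduction: −257 days → 5 October 2018.
Terminal disclaimer: QN-115696 expires on the earlier of 3 October 2016 and 5 October 2018.

2016-10-03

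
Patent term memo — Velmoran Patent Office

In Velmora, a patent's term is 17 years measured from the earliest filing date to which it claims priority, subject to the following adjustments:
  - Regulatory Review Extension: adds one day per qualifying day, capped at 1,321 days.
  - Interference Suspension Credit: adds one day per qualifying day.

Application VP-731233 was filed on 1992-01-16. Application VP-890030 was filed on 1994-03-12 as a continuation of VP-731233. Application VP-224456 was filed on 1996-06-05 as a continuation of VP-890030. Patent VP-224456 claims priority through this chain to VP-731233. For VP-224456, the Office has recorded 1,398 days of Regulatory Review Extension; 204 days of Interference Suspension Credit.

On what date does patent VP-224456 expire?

Earliest priority filing: 16 January 1992.
Base term: 16 January 1992 + 17 years → 16 January 2009.
Regulatory Review Extension: 1398 days claimed exceeds the 1321-day cap, so +1321 days → 29 August 2012.
Interference Suspension Credit: +204 days → 21 March 2013.

2013-03-21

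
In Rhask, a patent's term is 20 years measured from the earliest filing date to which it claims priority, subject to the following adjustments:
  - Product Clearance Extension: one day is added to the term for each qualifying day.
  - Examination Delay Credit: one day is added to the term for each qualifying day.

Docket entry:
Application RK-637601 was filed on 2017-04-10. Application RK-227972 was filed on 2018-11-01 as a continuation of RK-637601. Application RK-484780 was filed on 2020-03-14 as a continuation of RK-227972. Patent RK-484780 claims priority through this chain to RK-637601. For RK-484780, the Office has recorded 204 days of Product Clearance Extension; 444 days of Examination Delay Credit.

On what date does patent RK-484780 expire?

Earliest priority filing: 10 April 2017.
Base term: 10 April 2017 + 20 years → 10 April 2037.
Product Clearance Extension: +204 days → 31 October 2037.
Examination Delay Credit: +444 days → 18 January 2039.

January 18, 2039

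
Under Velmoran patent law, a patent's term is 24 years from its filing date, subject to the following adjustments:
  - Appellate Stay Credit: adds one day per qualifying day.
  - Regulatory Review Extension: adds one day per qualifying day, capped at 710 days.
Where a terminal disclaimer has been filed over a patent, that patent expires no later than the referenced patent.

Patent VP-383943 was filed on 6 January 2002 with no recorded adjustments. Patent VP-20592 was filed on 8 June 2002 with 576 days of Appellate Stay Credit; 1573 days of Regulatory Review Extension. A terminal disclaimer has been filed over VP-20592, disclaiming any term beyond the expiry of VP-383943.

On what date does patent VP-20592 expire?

2026-01-06

Natural term of VP-20592:
  Base: filing + 24 years → 8 June 2026.
  Appellate Stay Credit: +576 days → 5 January 2028.
  Regulatory Review Extension: 1573 days claimed exceeds the 710-day cap, so +710 days → 15 December 2029.
Expiry of referenced patent VP-383943:
  Base: filing + 24 years → 6 January 2026.
Terminal disclaimer: VP-20592 expires on the earlier of 15 December 2029 and 6 January 2026.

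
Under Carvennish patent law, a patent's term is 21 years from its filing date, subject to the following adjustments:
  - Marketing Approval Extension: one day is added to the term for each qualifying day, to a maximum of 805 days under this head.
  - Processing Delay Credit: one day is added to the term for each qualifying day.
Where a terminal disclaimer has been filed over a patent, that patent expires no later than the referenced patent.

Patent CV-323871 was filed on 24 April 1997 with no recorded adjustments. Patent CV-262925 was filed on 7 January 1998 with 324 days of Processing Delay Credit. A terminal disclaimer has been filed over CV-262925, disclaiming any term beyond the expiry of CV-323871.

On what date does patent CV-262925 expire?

Natural term of CV-262925:
  Base: filing + 21 years → 7 January 2019.
  Processing Delay Credit: +324 days → 27 November 2019.
Expiry of referenced patent CV-323871:
  Base: filing + 21 years → 24 April 2018.
Terminal disclaimer: CV-262925 expires on the earlier of 27 November 2019 and 24 April 2018.

April 24, 2018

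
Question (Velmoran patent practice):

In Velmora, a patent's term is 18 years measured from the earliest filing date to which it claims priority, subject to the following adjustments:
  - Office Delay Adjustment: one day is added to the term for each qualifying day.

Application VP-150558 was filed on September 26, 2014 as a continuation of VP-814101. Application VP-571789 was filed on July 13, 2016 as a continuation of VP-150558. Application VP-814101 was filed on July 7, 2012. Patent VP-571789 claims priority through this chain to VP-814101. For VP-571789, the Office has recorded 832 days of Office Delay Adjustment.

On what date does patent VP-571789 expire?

2032-10-16

Earliest priority filing: 7 July 2012.
Base term: 7 July 2012 + 18 years → 7 July 2030.
Office Delay Adjustment: +832 days → 16 October 2032.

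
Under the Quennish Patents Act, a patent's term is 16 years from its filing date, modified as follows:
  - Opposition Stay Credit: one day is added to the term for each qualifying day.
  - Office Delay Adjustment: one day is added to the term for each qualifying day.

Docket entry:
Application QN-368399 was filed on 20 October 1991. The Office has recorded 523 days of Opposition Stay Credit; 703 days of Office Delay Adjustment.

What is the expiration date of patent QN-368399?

2011-02-27

Base term: filing date + 16 years → 20 October 2007.
Opposition Stay Credit: +523 days → 26 March 2009.
Office Delay Adjustment: +703 days → 27 February 2011.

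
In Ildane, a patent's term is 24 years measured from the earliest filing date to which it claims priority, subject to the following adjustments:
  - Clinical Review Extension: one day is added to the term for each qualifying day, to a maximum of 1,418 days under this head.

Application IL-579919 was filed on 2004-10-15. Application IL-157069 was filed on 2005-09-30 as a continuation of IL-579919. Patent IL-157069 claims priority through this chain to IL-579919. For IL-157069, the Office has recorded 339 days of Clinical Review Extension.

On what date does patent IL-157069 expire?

2029-09-19

Earliest priority filing: 15 October 2004.
Base term: 15 October 2004 + 24 years → 15 October 2028.
Clinical Review Extension: 339 days (within the 1418-day cap) → +339 days → 19 September 2029.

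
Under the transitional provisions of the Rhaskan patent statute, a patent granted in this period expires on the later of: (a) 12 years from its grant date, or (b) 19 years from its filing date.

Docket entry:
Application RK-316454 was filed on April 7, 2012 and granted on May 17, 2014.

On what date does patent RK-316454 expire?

(a) grant + 12 years → 17 May 2026.
(b) filing + 19 years → 7 April 2031.
Later of the two: 7 April 2031.

2031-04-07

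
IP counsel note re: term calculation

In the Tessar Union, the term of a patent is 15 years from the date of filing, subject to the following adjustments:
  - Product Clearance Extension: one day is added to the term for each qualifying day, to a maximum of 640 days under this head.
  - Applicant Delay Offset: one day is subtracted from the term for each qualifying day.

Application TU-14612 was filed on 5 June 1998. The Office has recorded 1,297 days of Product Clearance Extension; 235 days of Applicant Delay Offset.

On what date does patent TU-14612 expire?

Base term: filing date + 15 years → 5 June 2013.
Product Clearance Extension: 1297 days claimed exceeds the 640-day cap, so +640 days → 7 March 2015.
Applicant Delay Offset: −235 days → 15 July 2014.

July 15, 2014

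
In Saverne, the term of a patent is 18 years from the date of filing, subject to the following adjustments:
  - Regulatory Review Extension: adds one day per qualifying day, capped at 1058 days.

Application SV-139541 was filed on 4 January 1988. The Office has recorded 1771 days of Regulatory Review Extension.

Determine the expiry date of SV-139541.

Base term: filing date + 18 years → 4 January 2006.
Regulatory Review Extension: 1771 days claimed exceeds the 1058-day cap, so +1058 days → 27 November 2008.

November 27, 2008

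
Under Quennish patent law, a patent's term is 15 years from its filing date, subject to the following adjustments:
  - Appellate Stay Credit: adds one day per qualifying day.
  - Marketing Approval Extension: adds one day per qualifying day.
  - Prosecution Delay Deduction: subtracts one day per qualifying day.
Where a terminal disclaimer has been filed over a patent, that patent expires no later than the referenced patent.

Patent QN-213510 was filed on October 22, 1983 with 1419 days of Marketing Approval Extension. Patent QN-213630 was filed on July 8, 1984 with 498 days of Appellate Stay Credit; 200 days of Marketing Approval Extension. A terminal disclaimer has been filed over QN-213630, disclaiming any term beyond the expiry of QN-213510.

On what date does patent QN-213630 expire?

2001-06-05

Natural term of QN-213630:
  Base: filing + 15 years → 8 July 1999.
  Appellate Stay Credit: +498 days → 17 November 2000.
  Marketing Approval Extension: +200 days → 5 June 2001.
Expiry of referenced patent QN-213510:
  Base: filing + 15 years → 22 October 1998.
  Marketing Approval Extension: +1419 days → 10 September 2002.
Terminal disclaimer: QN-213630 expires on the earlier of 5 June 2001 and 10 September 2002.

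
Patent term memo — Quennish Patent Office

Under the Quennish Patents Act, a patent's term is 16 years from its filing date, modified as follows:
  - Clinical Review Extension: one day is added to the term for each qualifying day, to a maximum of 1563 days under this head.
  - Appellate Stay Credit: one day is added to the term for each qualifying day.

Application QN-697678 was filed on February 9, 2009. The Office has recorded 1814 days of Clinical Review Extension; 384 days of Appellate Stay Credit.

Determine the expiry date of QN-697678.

Base term: filing date + 16 years → 9 February 2025.
Clinical Review Extension: 1814 days claimed exceeds the 1563-day cap, so +1563 days → 22 May 2029.
Appellate Stay Credit: +384 days → 10 June 2030.

2030-06-10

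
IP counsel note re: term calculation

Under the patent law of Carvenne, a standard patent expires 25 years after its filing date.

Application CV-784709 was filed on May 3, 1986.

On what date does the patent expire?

2011-05-03

Filing date + 25 years → 3 May 2011.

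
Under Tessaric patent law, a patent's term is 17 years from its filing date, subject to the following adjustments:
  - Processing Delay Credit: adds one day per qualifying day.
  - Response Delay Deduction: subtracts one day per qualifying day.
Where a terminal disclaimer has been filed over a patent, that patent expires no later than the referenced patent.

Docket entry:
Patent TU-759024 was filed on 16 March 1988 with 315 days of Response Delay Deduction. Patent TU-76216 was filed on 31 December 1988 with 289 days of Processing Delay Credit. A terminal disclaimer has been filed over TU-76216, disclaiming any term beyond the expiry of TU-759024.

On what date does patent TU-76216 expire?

Natural term of TU-76216:
  Base: filing + 17 years → 31 December 2005.
  Processing Delay Credit: +289 days → 16 October 2006.
Expiry of referenced patent TU-759024:
  Base: filing + 17 years → 16 March 2005.
  Response Delay Deduction: −315 days → 5 May 2004.
Terminal disclaimer: TU-76216 expires on the earlier of 16 October 2006 and 5 May 2004.

May 5, 2004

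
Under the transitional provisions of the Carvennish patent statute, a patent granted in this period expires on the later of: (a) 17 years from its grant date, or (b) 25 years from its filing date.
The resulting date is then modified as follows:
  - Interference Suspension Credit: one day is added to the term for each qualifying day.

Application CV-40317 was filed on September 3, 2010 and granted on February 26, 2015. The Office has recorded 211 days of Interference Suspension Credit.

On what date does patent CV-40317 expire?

2036-04-01

(a) grant + 17 years → 26 February 2032.
(b) filing + 25 years → 3 September 2035.
Later of the two: 3 September 2035.
Interference Suspension Credit: +211 days → 1 April 2036.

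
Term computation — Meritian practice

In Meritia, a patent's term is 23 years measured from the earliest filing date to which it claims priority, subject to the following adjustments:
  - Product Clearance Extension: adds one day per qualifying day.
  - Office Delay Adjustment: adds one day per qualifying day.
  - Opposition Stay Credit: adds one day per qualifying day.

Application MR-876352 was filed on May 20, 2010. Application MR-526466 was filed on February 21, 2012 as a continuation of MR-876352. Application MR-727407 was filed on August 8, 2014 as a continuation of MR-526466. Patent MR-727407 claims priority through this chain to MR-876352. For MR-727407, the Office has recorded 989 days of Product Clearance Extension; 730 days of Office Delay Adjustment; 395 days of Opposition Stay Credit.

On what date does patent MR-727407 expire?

Earliest priority filing: 20 May 2010.
Base term: 20 May 2010 + 23 years → 20 May 2033.
Product Clearance Extension: +989 days → 3 February 2036.
Office Delay Adjustment: +730 days → 2 February 2038.
Opposition Stay Credit: +395 days → 4 March 2039.

2039-03-04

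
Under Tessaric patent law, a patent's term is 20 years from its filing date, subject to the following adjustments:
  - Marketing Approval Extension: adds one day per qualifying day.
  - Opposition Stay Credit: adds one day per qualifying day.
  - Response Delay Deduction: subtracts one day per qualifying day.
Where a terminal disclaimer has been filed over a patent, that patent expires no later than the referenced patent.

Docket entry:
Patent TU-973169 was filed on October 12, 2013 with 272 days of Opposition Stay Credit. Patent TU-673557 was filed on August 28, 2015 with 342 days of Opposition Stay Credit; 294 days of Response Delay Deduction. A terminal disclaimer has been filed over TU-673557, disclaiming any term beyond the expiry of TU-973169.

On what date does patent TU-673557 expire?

July 11, 2034

Natural term of TU-673557:
  Base: filing + 20 years → 28 August 2035.
  Opposition Stay Credit: +342 days → 4 August 2036.
  Response Delay Deduction: −294 days → 15 October 2035.
Expiry of referenced patent TU-973169:
  Base: filing + 20 years → 12 October 2033.
  Opposition Stay Credit: +272 days → 11 July 2034.
Terminal disclaimer: TU-673557 expires on the earlier of 15 October 2035 and 11 July 2034.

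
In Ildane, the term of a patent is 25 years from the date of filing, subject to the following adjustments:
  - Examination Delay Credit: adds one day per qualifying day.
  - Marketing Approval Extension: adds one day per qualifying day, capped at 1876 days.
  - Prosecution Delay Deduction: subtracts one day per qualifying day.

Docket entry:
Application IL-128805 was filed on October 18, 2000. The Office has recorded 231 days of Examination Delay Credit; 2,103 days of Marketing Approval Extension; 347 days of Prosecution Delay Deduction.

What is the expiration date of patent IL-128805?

August 13, 2030

Base term: filing date + 25 years → 18 October 2025.
Examination Delay Credit: +231 days → 6 June 2026.
Marketing Approval Extension: 2103 days claimed exceeds the 1876-day cap, so +1876 days → 26 July 2031.
Prosecution Delay Deduction: −347 days → 13 August 2030.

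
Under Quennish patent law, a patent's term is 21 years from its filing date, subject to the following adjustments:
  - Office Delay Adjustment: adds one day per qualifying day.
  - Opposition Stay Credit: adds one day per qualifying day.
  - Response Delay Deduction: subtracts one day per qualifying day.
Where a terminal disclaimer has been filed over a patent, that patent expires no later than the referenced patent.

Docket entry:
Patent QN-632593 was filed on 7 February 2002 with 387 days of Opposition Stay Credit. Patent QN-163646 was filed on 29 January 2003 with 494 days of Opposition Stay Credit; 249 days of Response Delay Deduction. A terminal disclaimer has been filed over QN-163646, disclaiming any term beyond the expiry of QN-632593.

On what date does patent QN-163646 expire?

February 29, 2024

Natural term of QN-163646:
  Base: filing + 21 years → 29 January 2024.
  Opposition Stay Credit: +494 days → 6 June 2025.
  Response Delay Deduction: −249 days → 30 September 2024.
Expiry of referenced patent QN-632593:
  Base: filing + 21 years → 7 February 2023.
  Opposition Stay Credit: +387 days → 29 February 2024.
Terminal disclaimer: QN-163646 expires on the earlier of 30 September 2024 and 29 February 2024.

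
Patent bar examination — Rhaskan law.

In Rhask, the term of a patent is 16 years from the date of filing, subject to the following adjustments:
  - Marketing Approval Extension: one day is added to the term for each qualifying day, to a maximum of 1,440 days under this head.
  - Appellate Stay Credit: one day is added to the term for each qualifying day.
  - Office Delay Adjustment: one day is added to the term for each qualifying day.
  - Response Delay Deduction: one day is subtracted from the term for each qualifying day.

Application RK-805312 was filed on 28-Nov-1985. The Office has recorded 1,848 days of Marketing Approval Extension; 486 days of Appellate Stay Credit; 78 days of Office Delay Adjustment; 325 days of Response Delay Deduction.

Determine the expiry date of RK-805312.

Base term: filing date + 16 years → 28 November 2001.
Marketing Approval Extension: 1848 days claimed exceeds the 1440-day cap, so +1440 days → 7 November 2005.
Appellate Stay Credit: +486 days → 8 March 2007.
Office Delay Adjustment: +78 days → 25 May 2007.
Response Delay Deduction: −325 days → 4 July 2006.

2006-07-04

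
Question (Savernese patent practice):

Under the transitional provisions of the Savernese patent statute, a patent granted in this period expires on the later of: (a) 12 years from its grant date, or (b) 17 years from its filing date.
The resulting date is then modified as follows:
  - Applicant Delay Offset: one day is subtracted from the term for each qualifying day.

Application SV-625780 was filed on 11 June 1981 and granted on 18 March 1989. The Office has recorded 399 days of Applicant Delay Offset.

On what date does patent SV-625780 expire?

(a) grant + 12 years → 18 March 2001.
(b) filing + 17 years → 11 June 1998.
Later of the two: 18 March 2001.
Applicant Delay Offset: −399 days → 13 February 2000.

February 13, 2000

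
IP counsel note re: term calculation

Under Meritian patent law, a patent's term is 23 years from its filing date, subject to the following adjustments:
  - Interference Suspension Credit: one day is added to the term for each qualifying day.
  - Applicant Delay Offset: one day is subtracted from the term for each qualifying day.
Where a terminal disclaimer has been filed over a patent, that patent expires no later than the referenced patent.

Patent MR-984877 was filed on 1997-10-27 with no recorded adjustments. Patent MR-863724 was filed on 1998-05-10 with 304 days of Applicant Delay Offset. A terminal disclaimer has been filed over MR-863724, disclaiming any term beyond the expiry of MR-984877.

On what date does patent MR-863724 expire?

Natural term of MR-863724:
  Base: filing + 23 years → 10 May 2021.
  Applicant Delay Offset: −304 days → 10 July 2020.
Expiry of referenced patent MR-984877:
  Base: filing + 23 years → 27 October 2020.
Terminal disclaimer: MR-863724 expires on the earlier of 10 July 2020 and 27 October 2020.

July 10, 2020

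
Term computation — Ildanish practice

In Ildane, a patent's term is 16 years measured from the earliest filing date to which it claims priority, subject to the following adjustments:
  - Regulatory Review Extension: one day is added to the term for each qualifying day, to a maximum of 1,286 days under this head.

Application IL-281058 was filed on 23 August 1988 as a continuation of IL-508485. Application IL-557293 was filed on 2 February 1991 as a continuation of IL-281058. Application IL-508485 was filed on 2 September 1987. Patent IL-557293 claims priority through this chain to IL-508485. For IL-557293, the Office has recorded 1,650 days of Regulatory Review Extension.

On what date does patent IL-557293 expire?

March 11, 2007

Earliest priority filing: 2 September 1987.
Base term: 2 September 1987 + 16 years → 2 September 2003.
Regulatory Review Extension: 1650 days claimed exceeds the 1286-day cap, so +1286 days → 11 March 2007.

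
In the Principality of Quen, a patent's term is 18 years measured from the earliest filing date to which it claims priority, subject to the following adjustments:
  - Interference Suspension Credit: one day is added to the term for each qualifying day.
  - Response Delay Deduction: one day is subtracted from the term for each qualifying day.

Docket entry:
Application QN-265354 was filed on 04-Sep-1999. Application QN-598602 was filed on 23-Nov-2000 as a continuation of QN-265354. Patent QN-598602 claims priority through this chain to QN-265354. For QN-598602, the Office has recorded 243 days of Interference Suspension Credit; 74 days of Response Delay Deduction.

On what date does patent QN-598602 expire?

Earliest priority filing: 4 September 1999.
Base term: 4 September 1999 + 18 years → 4 September 2017.
Interference Suspension Credit: +243 days → 5 May 2018.
Response Delay Deduction: −74 days → 20 February 2018.

2018-02-20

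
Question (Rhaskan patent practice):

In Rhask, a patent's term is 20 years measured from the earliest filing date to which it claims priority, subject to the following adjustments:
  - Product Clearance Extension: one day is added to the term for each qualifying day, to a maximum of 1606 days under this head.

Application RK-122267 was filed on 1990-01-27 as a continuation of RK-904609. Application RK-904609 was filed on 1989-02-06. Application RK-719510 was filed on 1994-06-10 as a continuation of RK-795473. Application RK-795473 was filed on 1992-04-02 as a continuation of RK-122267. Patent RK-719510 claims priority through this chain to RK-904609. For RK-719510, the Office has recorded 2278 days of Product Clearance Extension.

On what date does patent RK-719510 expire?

July 1, 2013

Earliest priority filing: 6 February 1989.
Base term: 6 February 1989 + 20 years → 6 February 2009.
Product Clearance Extension: 2278 days claimed exceeds the 1606-day cap, so +1606 days → 1 July 2013.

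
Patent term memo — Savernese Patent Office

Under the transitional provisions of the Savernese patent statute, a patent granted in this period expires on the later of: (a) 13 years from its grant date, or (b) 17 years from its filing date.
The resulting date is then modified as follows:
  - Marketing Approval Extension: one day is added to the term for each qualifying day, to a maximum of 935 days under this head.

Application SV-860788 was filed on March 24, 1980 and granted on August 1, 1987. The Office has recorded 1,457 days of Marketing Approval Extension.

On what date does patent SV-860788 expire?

February 22, 2003

(a) grant + 13 years → 1 August 2000.
(b) filing + 17 years → 24 March 1997.
Later of the two: 1 August 2000.
Marketing Approval Extension: 1457 days claimed exceeds the 935-day cap, so +935 days → 22 February 2003.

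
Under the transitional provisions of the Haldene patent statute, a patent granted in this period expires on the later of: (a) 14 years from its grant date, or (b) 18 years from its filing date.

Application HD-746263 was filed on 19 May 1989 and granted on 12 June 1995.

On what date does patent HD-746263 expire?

(a) grant + 14 years → 12 June 2009.
(b) filing + 18 years → 19 May 2007.
Later of the two: 12 June 2009.

June 12, 2009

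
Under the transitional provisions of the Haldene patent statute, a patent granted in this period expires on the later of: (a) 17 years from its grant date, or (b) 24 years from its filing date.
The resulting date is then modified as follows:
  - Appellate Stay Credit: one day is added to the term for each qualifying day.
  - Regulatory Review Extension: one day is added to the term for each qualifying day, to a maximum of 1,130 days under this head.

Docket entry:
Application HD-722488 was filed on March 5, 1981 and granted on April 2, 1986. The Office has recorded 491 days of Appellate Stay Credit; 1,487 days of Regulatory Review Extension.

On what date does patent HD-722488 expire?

(a) grant + 17 years → 2 April 2003.
(b) filing + 24 years → 5 March 2005.
Later of the two: 5 March 2005.
Appellate Stay Credit: +491 days → 9 July 2006.
Regulatory Review Extension: 1487 days claimed exceeds the 1130-day cap, so +1130 days → 12 August 2009.

August 12, 2009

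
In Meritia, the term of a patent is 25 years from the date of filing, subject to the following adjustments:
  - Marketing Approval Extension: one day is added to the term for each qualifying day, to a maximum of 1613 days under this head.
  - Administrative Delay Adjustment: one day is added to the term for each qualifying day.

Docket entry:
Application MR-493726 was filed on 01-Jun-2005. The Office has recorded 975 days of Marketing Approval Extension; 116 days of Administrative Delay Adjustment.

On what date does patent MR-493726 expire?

May 27, 2033

Base term: filing date + 25 years → 1 June 2030.
Marketing Approval Extension: 975 days (within the 1613-day cap) → +975 days → 31 January 2033.
Administrative Delay Adjustment: +116 days → 27 May 2033.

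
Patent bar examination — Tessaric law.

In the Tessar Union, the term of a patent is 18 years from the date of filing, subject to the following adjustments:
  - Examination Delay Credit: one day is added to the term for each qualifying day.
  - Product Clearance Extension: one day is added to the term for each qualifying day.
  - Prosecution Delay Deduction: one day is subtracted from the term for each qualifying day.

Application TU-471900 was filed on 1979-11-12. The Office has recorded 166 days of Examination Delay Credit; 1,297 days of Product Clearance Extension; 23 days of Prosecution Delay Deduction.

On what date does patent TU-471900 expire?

2001-10-22

Base term: filing date + 18 years → 12 November 1997.
Examination Delay Credit: +166 days → 27 April 1998.
Product Clearance Extension: +1297 days → 14 November 2001.
Prosecution Delay Deduction: −23 days → 22 October 2001.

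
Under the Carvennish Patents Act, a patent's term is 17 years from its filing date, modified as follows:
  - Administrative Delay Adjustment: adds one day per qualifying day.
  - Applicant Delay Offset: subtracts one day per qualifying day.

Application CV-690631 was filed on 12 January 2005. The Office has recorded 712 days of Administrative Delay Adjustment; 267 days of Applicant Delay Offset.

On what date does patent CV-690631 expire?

Base term: filing date + 17 years → 12 January 2022.
Administrative Delay Adjustment: +712 days → 25 December 2023.
Applicant Delay Offset: −267 days → 2 April 2023.

April 2, 2023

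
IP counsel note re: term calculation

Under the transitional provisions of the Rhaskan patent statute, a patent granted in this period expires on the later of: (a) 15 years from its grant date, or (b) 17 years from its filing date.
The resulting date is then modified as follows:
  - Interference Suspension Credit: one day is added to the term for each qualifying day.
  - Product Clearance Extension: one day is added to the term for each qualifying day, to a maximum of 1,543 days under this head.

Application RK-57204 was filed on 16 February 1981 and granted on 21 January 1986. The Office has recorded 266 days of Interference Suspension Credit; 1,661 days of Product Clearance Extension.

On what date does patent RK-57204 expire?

2006-01-04

(a) grant + 15 years → 21 January 2001.
(b) filing + 17 years → 16 February 1998.
Later of the two: 21 January 2001.
Interference Suspension Credit: +266 days → 14 October 2001.
Product Clearance Extension: 1661 days claimed exceeds the 1543-day cap, so +1543 days → 4 January 2006.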